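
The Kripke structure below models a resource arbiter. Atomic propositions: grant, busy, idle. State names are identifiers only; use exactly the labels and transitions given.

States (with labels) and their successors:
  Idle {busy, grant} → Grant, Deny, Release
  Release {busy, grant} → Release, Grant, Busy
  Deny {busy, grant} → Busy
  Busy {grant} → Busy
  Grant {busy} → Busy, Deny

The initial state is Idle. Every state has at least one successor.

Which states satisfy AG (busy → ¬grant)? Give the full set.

States satisfying busy → ¬grant: {Busy, Grant}.
States satisfying AG (busy → ¬grant): {Busy}.

{Busy}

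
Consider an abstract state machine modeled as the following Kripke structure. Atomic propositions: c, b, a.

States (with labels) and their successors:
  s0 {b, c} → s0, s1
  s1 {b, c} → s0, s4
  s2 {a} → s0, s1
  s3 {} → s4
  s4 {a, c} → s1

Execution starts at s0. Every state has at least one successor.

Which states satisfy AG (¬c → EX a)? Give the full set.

States satisfying ¬c → EX a: {s0, s1, s3, s4}.
States satisfying AG (¬c → EX a): {s0, s1, s3, s4}.

{s0, s1, s3, s4}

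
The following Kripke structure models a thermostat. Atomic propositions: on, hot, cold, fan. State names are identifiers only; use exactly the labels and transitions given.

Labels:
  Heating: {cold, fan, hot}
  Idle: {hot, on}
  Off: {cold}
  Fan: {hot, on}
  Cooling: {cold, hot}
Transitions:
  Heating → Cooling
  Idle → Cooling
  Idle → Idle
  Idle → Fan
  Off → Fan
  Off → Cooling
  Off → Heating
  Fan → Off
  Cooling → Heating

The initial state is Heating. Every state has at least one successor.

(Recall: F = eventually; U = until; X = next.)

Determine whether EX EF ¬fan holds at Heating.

States satisfying EF ¬fan: {Heating, Idle, Off, Fan, Cooling}.
States satisfying EX EF ¬fan: {Heating, Idle, Off, Fan, Cooling}.
Heating ∈ Sat(EX EF ¬fan).

Holds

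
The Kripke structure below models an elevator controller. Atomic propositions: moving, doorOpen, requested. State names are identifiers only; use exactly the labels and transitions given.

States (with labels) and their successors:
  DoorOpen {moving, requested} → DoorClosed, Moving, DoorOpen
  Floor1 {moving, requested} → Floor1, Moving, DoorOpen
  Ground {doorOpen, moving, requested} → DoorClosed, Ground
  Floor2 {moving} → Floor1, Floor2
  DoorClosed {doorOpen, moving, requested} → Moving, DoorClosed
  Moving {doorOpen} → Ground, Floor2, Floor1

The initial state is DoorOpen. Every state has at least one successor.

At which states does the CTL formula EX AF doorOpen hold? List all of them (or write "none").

States satisfying AF doorOpen: {Ground, DoorClosed, Moving}.
States satisfying EX AF doorOpen: {DoorOpen, Floor1, Ground, DoorClosed, Moving}.

{DoorOpen, Floor1, Ground, DoorClosed, Moving}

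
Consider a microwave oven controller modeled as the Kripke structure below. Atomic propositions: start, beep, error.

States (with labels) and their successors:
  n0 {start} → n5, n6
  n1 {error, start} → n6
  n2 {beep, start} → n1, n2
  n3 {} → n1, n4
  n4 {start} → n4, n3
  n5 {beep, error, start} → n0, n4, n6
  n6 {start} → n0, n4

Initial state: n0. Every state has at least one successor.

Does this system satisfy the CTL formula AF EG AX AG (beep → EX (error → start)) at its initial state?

States satisfying EG AX AG (beep → EX (error → start)): {n0, n1, n2, n3, n4, n5, n6}.
States satisfying AF EG AX AG (beep → EX (error → start)): {n0, n1, n2, n3, n4, n5, n6}.
n0 ∈ Sat(AF EG AX AG (beep → EX (error → start))).

Holds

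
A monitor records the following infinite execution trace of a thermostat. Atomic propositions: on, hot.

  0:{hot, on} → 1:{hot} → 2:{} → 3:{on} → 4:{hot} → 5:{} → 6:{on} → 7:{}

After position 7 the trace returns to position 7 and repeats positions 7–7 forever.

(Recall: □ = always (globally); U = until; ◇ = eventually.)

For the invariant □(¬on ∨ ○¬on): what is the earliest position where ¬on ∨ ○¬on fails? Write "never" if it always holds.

never

¬on ∨ ○¬on holds at every position 0..7, and those are all the positions the trace ever visits, so the invariant □(¬on ∨ ○¬on) is never violated.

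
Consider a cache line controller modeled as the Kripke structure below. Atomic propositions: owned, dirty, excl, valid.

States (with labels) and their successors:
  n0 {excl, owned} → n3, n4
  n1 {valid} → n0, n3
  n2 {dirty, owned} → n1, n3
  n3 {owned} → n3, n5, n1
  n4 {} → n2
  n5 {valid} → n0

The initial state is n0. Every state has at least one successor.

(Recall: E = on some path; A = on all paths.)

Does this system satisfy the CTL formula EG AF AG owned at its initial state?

States satisfying AF AG owned: ∅.
States satisfying EG AF AG owned: ∅.
No suitable path/successor from n0 witnesses the formula.
n0 ∉ Sat(EG AF AG owned).

Violated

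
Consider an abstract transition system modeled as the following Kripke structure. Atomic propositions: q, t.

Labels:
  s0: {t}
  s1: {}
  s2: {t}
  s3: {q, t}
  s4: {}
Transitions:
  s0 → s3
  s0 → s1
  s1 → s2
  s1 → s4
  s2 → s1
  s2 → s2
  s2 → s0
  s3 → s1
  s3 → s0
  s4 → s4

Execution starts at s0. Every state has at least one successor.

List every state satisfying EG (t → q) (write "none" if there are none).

{s1, s3, s4}

States satisfying t → q: {s1, s3, s4}.
States satisfying EG (t → q): {s1, s3, s4}.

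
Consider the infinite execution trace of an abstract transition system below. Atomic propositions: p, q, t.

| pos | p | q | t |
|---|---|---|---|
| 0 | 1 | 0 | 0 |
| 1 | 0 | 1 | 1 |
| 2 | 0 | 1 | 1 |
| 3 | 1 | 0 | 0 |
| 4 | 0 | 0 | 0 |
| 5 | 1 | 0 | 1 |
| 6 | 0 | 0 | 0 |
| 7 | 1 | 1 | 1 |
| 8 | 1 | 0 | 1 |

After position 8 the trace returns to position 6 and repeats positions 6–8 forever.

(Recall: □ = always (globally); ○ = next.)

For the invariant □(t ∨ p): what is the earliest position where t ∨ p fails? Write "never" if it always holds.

Check t ∨ p at each position in order: 0 ✓, 1 ✓, 2 ✓, 3 ✓.
At position 4 the labels are {}, so t ∨ p is false there. This is the first violation.

4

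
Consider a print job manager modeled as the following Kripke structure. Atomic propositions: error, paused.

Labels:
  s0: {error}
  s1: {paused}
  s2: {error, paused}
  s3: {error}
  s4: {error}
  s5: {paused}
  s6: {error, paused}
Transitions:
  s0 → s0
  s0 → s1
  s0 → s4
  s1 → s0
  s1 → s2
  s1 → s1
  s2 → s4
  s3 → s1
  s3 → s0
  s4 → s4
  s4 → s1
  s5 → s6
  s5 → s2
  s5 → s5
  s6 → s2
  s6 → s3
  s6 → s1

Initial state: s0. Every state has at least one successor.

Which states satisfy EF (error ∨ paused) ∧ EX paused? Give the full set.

States satisfying error ∨ paused: {s0, s1, s2, s3, s4, s5, s6}.
States satisfying EF (error ∨ paused): {s0, s1, s2, s3, s4, s5, s6}.
States satisfying paused: {s1, s2, s5, s6}.
States satisfying EX paused: {s0, s1, s3, s4, s5, s6}.
States satisfying EF (error ∨ paused) ∧ EX paused: {s0, s1, s3, s4, s5, s6}.

{s0, s1, s3, s4, s5, s6}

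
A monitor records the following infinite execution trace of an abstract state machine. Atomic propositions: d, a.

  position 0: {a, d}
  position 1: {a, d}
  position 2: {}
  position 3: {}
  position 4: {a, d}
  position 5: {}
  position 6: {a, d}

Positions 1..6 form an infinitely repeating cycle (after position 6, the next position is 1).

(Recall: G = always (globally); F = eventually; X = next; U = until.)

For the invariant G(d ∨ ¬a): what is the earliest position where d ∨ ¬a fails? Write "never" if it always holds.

d ∨ ¬a holds at every position 0..6, and those are all the positions the trace ever visits, so the invariant G(d ∨ ¬a) is never violated.

never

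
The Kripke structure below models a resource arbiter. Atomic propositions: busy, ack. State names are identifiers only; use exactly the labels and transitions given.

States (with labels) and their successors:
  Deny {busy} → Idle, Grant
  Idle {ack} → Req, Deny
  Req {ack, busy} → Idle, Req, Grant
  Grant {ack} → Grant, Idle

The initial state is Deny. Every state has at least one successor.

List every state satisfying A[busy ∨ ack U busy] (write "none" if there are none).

{Deny, Idle, Req}

States satisfying busy ∨ ack: {Deny, Idle, Req, Grant}.
States satisfying busy: {Deny, Req}.
States satisfying A[busy ∨ ack U busy]: {Deny, Idle, Req}.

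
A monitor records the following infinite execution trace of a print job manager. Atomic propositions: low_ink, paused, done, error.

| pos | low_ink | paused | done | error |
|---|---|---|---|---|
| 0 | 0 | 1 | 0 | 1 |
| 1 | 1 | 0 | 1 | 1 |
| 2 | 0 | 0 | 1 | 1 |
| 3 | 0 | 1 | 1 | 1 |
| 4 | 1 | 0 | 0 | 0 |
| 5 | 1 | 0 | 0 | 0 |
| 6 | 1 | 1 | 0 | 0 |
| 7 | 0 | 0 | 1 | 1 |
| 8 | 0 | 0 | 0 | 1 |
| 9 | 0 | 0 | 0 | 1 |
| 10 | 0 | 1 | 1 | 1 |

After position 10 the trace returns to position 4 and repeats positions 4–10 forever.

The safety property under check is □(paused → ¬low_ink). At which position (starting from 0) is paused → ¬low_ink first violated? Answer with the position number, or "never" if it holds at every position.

Check paused → ¬low_ink at each position in order: 0 ✓, 1 ✓, 2 ✓, 3 ✓, 4 ✓, 5 ✓.
At position 6 the labels are {low_ink, paused}, so paused → ¬low_ink is false there. This is the first violation.

6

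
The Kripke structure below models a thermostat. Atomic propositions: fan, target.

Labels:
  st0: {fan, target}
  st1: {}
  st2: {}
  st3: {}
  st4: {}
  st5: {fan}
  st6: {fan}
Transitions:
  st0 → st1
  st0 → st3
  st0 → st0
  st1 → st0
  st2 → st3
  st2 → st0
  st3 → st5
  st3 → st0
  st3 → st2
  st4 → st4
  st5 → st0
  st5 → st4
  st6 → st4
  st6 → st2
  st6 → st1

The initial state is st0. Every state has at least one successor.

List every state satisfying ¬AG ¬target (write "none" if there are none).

States satisfying ¬target: {st1, st2, st3, st4, st5, st6}.
States satisfying AG ¬target: {st4}.
States satisfying ¬AG ¬target: {st0, st1, st2, st3, st5, st6}.

{st0, st1, st2, st3, st5, st6}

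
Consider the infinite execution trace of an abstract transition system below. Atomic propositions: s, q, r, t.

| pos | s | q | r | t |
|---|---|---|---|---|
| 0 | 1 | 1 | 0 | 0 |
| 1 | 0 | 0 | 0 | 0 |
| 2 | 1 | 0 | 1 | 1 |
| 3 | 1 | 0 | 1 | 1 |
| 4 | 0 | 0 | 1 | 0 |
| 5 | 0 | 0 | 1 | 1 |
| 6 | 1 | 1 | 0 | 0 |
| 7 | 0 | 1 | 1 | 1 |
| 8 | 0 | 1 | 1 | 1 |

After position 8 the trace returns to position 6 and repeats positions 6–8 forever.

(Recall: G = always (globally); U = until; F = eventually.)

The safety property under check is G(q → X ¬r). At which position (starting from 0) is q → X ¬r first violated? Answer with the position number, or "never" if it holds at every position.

Check q → X ¬r at each position in order: 0 ✓, 1 ✓, 2 ✓, 3 ✓, 4 ✓, 5 ✓.
At position 6 the labels are {q, s} and the next position 7 has {q, r, t}, so q → X ¬r is false there. This is the first violation.

6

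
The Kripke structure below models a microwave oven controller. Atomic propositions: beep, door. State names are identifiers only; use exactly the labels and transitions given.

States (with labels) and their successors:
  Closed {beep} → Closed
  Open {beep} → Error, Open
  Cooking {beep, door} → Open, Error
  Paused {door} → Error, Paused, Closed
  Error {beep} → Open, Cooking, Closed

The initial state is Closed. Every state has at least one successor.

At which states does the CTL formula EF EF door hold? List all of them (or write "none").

States satisfying EF door: {Open, Cooking, Paused, Error}.
States satisfying EF EF door: {Open, Cooking, Paused, Error}.

{Open, Cooking, Paused, Error}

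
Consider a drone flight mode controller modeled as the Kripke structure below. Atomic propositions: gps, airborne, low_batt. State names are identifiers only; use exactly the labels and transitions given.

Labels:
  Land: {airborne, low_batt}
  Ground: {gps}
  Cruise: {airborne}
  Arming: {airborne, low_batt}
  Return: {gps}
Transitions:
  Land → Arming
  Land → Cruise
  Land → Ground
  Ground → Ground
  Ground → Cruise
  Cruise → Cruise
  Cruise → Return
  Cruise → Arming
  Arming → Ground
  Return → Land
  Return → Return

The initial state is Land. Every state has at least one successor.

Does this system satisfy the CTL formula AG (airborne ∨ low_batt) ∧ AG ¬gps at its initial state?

No

States satisfying airborne ∨ low_batt: {Land, Cruise, Arming}.
States satisfying AG (airborne ∨ low_batt): ∅.
States satisfying ¬gps: {Land, Cruise, Arming}.
States satisfying AG ¬gps: ∅.
States satisfying AG (airborne ∨ low_batt) ∧ AG ¬gps: ∅.
Land ∉ Sat(AG (airborne ∨ low_batt) ∧ AG ¬gps).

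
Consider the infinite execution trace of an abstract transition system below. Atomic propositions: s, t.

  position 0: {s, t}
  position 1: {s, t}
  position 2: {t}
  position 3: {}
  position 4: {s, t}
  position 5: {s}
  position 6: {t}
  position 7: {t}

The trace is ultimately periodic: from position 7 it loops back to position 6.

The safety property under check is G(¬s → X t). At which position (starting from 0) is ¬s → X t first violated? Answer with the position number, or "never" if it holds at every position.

2

Check ¬s → X t at each position in order: 0 ✓, 1 ✓.
At position 2 the labels are {t} and the next position 3 has {}, so ¬s → X t is false there. This is the first violation.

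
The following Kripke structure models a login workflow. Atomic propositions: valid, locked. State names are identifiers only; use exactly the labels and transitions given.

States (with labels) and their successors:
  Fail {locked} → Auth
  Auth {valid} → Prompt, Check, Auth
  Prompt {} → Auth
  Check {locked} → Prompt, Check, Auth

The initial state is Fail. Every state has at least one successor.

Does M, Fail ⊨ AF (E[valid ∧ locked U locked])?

Yes

States satisfying E[valid ∧ locked U locked]: {Fail, Check}.
States satisfying AF (E[valid ∧ locked U locked]): {Fail, Check}.
Fail ∈ Sat(AF (E[valid ∧ locked U locked])).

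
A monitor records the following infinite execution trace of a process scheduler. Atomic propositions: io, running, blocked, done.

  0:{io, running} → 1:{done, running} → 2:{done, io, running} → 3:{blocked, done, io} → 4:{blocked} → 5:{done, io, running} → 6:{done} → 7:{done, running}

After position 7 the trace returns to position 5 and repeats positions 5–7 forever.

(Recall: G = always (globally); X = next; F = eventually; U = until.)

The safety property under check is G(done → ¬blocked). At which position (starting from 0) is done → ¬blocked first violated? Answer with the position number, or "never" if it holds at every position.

Check done → ¬blocked at each position in order: 0 ✓, 1 ✓, 2 ✓.
At position 3 the labels are {blocked, done, io}, so done → ¬blocked is false there. This is the first violation.

3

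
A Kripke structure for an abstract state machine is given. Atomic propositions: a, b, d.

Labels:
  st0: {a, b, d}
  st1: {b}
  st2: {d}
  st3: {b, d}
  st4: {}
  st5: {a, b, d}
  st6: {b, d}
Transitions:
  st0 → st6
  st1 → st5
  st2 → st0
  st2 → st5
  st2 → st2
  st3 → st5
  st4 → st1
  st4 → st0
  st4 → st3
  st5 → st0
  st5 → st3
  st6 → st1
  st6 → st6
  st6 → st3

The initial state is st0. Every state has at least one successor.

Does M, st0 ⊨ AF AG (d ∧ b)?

States satisfying AG (d ∧ b): ∅.
States satisfying AF AG (d ∧ b): ∅.
There is a path from st0 along which AG (d ∧ b) never holds.
st0 ∉ Sat(AF AG (d ∧ b)).

Violated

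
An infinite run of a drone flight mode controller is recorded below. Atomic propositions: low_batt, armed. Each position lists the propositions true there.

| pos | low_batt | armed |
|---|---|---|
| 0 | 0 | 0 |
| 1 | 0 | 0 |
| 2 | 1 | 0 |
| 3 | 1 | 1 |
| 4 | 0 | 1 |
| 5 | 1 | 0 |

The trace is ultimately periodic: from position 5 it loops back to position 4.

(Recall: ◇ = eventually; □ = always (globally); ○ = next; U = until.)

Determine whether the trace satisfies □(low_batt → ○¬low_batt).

Does not hold

low_batt → ○¬low_batt must hold at every position from 0 onward. It fails at position 2, so □(low_batt → ○¬low_batt) is false.
Positions where low_batt holds: 2, 3, 5.
Check ○¬low_batt at each: 2→fails, 3→ok, 5→ok.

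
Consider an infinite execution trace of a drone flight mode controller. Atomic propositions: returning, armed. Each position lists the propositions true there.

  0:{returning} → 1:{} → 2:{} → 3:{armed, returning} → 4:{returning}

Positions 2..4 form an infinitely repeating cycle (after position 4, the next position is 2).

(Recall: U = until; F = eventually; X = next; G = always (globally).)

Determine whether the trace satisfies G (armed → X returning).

Satisfied

armed → X returning holds at every position 0..4, and those are all positions ever visited, so G (armed → X returning) holds.
Positions where armed holds: 3.
Check X returning at each: 3→ok.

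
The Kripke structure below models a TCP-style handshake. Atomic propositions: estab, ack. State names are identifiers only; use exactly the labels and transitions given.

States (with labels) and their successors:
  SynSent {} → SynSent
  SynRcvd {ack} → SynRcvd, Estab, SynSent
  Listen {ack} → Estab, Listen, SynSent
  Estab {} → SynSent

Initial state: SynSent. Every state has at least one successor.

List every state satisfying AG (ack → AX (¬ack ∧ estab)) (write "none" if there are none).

{SynSent, Estab}

States satisfying ack → AX (¬ack ∧ estab): {SynSent, Estab}.
States satisfying AG (ack → AX (¬ack ∧ estab)): {SynSent, Estab}.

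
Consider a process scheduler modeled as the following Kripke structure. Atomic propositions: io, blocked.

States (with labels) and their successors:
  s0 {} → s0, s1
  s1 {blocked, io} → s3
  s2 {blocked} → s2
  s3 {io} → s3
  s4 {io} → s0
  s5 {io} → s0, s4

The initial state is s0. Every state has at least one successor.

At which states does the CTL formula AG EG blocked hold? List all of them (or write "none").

States satisfying EG blocked: {s2}.
States satisfying AG EG blocked: {s2}.

{s2}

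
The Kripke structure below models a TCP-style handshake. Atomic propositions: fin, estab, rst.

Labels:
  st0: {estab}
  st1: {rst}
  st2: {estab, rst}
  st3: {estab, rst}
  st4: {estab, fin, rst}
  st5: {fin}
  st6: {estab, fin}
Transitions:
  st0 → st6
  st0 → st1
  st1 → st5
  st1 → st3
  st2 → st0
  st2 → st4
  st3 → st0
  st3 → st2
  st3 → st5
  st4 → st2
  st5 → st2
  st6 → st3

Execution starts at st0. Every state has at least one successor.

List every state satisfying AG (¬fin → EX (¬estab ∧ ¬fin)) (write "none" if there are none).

none

States satisfying ¬fin → EX (¬estab ∧ ¬fin): {st0, st4, st5, st6}.
States satisfying AG (¬fin → EX (¬estab ∧ ¬fin)): ∅.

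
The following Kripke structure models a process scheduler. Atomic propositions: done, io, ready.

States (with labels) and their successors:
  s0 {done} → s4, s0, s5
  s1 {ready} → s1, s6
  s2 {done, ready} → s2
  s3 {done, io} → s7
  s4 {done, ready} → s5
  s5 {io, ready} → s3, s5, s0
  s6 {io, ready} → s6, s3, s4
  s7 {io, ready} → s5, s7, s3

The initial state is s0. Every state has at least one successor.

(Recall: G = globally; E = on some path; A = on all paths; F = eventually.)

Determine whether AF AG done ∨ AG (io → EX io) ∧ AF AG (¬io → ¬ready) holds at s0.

No

States satisfying AG done: {s2}.
States satisfying AF AG done: {s2}.
States satisfying io → EX io: {s0, s1, s2, s3, s4, s5, s6, s7}.
States satisfying AG (io → EX io): {s0, s1, s2, s3, s4, s5, s6, s7}.
States satisfying AG (¬io → ¬ready): ∅.
States satisfying AF AG (¬io → ¬ready): ∅.
States satisfying AG (io → EX io) ∧ AF AG (¬io → ¬ready): ∅.
States satisfying AF AG done ∨ AG (io → EX io) ∧ AF AG (¬io → ¬ready): {s2}.
s0 ∉ Sat(AF AG done ∨ AG (io → EX io) ∧ AF AG (¬io → ¬ready)).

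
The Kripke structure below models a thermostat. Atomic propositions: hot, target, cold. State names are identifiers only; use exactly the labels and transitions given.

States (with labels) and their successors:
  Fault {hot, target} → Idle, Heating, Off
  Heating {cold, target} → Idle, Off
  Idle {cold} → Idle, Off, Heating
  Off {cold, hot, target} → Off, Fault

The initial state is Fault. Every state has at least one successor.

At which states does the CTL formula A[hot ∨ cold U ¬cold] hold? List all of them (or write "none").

States satisfying hot ∨ cold: {Fault, Heating, Idle, Off}.
States satisfying ¬cold: {Fault}.
States satisfying A[hot ∨ cold U ¬cold]: {Fault}.

{Fault}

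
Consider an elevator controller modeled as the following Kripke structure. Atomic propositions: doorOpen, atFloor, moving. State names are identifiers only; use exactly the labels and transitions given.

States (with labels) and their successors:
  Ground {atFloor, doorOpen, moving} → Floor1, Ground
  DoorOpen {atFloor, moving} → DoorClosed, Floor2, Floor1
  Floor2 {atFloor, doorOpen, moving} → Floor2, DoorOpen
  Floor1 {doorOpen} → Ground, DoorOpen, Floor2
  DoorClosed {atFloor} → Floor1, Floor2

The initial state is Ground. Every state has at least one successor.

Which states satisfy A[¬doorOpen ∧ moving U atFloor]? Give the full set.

States satisfying ¬doorOpen ∧ moving: {DoorOpen}.
States satisfying atFloor: {Ground, DoorOpen, Floor2, DoorClosed}.
States satisfying A[¬doorOpen ∧ moving U atFloor]: {Ground, DoorOpen, Floor2, DoorClosed}.

{Ground, DoorOpen, Floor2, DoorClosed}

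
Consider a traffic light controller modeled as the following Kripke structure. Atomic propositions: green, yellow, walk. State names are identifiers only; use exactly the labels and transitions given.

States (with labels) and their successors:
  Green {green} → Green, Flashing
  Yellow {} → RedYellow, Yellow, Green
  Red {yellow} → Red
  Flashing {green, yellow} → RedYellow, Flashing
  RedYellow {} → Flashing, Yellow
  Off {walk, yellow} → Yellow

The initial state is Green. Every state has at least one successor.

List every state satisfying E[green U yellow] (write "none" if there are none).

{Green, Red, Flashing, Off}

States satisfying green: {Green, Flashing}.
States satisfying yellow: {Red, Flashing, Off}.
States satisfying E[green U yellow]: {Green, Red, Flashing, Off}.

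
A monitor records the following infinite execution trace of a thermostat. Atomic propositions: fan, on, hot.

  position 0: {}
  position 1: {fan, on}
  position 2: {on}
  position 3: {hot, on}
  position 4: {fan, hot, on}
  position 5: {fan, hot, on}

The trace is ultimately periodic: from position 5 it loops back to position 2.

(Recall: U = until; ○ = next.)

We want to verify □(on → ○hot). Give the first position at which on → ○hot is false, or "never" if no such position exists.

Check on → ○hot at each position in order: 0 ✓.
At position 1 the labels are {fan, on} and the next position 2 has {on}, so on → ○hot is false there. This is the first violation.

1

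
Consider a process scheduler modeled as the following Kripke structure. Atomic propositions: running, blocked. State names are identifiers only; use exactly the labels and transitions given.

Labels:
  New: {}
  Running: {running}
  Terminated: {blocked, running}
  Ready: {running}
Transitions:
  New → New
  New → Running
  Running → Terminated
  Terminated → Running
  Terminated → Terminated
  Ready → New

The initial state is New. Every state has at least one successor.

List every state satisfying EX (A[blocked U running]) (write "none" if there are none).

{New, Running, Terminated}

States satisfying A[blocked U running]: {Running, Terminated, Ready}.
States satisfying EX (A[blocked U running]): {New, Running, Terminated}.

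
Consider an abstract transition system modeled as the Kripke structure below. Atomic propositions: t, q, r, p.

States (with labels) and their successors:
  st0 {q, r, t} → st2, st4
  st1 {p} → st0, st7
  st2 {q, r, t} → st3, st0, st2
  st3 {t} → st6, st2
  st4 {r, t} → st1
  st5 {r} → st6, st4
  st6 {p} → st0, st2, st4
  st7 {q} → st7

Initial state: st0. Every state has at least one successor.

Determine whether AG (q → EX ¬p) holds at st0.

Yes

States satisfying q → EX ¬p: {st0, st1, st2, st3, st4, st5, st6, st7}.
States satisfying AG (q → EX ¬p): {st0, st1, st2, st3, st4, st5, st6, st7}.
Every state reachable from st0 satisfies q → EX ¬p.
st0 ∈ Sat(AG (q → EX ¬p)).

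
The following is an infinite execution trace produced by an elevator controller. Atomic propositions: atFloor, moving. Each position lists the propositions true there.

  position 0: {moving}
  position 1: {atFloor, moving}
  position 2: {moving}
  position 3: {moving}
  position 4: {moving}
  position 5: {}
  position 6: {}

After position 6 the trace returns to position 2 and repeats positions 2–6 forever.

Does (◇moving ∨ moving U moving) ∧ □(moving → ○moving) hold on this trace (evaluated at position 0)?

Does not hold

moving → ○moving must hold at every position from 0 onward. It fails at position 4, so □(moving → ○moving) is false.
Positions where moving holds: 0, 1, 2, 3, 4.
Check ○moving at each: 0→ok, 1→ok, 2→ok, 3→ok, 4→fails.
At position 0: ◇moving ∨ moving U moving is true; □(moving → ○moving) is false; so (◇moving ∨ moving U moving) ∧ □(moving → ○moving) is false.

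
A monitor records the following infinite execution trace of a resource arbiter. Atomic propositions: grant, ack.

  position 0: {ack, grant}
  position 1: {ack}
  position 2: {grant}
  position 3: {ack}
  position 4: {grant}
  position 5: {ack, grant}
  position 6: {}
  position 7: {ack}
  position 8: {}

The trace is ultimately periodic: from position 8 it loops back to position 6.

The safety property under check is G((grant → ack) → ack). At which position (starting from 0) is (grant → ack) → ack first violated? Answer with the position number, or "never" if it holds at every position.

6

Check (grant → ack) → ack at each position in order: 0 ✓, 1 ✓, 2 ✓, 3 ✓, 4 ✓, 5 ✓.
At position 6 the labels are {}, so (grant → ack) → ack is false there. This is the first violation.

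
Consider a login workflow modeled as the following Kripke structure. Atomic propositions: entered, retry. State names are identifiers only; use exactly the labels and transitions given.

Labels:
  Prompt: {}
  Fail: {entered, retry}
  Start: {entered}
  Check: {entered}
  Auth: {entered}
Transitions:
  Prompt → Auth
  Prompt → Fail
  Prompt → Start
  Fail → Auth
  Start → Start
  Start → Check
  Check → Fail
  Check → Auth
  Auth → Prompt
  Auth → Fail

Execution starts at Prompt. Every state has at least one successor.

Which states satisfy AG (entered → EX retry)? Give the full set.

States satisfying entered → EX retry: {Prompt, Check, Auth}.
States satisfying AG (entered → EX retry): ∅.

none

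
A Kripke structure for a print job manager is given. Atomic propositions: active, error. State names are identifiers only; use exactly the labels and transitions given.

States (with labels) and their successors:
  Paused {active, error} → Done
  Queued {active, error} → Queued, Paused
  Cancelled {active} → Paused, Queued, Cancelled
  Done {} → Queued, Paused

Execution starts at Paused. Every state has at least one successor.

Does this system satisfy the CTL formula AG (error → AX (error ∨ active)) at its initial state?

States satisfying error → AX (error ∨ active): {Queued, Cancelled, Done}.
States satisfying AG (error → AX (error ∨ active)): ∅.
Paused is reachable from Paused and violates error → AX (error ∨ active), so AG fails at Paused.
Paused ∉ Sat(AG (error → AX (error ∨ active))).

No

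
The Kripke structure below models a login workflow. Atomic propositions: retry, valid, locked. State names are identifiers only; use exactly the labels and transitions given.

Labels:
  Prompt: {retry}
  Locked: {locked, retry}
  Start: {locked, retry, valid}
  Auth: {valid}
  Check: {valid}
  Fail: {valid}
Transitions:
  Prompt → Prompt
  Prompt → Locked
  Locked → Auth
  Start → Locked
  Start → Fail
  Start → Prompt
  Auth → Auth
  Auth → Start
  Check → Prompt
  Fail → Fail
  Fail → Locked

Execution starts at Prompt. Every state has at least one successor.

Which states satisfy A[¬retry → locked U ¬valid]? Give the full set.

{Prompt, Locked}

States satisfying ¬retry → locked: {Prompt, Locked, Start}.
States satisfying ¬valid: {Prompt, Locked}.
States satisfying A[¬retry → locked U ¬valid]: {Prompt, Locked}.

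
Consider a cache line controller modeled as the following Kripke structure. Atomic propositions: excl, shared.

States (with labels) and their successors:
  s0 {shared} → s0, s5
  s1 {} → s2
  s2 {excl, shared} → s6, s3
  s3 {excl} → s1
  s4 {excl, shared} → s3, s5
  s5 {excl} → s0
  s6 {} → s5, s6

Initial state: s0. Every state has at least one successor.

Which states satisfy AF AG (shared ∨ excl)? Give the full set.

States satisfying AG (shared ∨ excl): {s0, s5}.
States satisfying AF AG (shared ∨ excl): {s0, s5}.

{s0, s5}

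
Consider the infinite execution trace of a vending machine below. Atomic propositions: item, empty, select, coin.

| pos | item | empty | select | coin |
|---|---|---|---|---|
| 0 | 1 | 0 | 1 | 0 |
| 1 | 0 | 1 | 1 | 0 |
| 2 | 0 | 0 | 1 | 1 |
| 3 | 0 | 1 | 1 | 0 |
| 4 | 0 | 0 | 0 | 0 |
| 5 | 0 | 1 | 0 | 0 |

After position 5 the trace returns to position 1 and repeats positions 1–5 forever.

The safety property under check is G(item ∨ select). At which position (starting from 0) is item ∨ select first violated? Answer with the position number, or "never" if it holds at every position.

Check item ∨ select at each position in order: 0 ✓, 1 ✓, 2 ✓, 3 ✓.
At position 4 the labels are {}, so item ∨ select is false there. This is the first violation.

4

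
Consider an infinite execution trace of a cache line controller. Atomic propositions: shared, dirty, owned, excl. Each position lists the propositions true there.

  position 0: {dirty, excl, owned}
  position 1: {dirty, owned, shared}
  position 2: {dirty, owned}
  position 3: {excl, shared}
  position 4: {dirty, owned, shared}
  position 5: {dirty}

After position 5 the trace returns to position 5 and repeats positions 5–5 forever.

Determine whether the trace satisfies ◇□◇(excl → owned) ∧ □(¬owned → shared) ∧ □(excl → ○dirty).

□◇(excl → owned) holds at position 0, which is reachable from 0, so ◇□◇(excl → owned) holds.
At position 0: ◇□◇(excl → owned) is true; □(¬owned → shared) ∧ □(excl → ○dirty) is false; so ◇□◇(excl → owned) ∧ □(¬owned → shared) ∧ □(excl → ○dirty) is false.

Violated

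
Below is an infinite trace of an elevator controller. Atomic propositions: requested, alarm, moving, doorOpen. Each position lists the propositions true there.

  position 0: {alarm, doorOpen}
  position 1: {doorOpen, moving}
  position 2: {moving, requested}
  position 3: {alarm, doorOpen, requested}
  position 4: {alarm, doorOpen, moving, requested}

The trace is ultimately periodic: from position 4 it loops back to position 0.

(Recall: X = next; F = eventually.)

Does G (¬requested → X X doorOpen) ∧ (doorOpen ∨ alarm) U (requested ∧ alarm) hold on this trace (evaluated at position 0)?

¬requested → X X doorOpen must hold at every position from 0 onward. It fails at position 0, so G (¬requested → X X doorOpen) is false.
Positions where ¬requested holds: 0, 1.
Check X X doorOpen at each: 0→fails, 1→ok.
Walking from position 0: at position 2, requested ∧ alarm has not yet held and doorOpen ∨ alarm fails, so (doorOpen ∨ alarm) U (requested ∧ alarm) is false.
At position 0: G (¬requested → X X doorOpen) is false; (doorOpen ∨ alarm) U (requested ∧ alarm) is false; so G (¬requested → X X doorOpen) ∧ (doorOpen ∨ alarm) U (requested ∧ alarm) is false.

No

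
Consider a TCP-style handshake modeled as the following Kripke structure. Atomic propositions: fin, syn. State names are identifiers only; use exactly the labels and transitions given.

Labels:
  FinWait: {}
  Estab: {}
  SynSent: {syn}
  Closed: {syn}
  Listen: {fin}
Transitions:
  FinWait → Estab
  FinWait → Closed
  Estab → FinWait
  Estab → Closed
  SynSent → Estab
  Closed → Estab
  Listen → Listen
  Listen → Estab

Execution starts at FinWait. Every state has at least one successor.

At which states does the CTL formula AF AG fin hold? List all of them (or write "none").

none

States satisfying AG fin: ∅.
States satisfying AF AG fin: ∅.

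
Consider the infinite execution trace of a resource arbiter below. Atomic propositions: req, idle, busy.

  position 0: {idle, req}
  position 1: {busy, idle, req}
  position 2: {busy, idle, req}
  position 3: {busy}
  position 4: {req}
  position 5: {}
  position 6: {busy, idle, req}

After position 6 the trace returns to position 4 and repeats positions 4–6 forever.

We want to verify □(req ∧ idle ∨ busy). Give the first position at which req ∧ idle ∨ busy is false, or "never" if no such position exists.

Check req ∧ idle ∨ busy at each position in order: 0 ✓, 1 ✓, 2 ✓, 3 ✓.
At position 4 the labels are {req}, so req ∧ idle ∨ busy is false there. This is the first violation.

4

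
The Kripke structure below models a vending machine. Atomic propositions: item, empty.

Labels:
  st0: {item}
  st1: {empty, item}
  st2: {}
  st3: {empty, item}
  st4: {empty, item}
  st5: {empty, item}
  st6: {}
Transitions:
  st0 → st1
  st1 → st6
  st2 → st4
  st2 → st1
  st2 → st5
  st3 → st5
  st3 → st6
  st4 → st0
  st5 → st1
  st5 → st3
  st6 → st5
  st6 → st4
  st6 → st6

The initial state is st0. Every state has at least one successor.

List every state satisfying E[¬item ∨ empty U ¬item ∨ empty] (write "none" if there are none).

States satisfying ¬item ∨ empty: {st1, st2, st3, st4, st5, st6}.
States satisfying E[¬item ∨ empty U ¬item ∨ empty]: {st1, st2, st3, st4, st5, st6}.

{st1, st2, st3, st4, st5, st6}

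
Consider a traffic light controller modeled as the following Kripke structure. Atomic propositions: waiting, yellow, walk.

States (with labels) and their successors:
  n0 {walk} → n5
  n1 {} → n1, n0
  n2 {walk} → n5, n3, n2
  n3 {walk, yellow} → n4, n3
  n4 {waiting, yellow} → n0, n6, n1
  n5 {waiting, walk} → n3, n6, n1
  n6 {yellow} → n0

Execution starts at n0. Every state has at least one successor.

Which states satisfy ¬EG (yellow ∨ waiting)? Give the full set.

{n0, n1, n2, n4, n6}

States satisfying yellow ∨ waiting: {n3, n4, n5, n6}.
States satisfying EG (yellow ∨ waiting): {n3, n5}.
States satisfying ¬EG (yellow ∨ waiting): {n0, n1, n2, n4, n6}.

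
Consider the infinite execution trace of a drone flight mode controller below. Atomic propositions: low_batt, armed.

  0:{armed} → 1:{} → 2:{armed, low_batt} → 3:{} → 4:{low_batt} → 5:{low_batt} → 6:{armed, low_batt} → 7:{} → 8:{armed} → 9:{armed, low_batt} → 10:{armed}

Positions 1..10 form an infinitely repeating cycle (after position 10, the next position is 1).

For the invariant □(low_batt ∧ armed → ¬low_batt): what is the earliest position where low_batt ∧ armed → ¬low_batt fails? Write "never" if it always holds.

Check low_batt ∧ armed → ¬low_batt at each position in order: 0 ✓, 1 ✓.
At position 2 the labels are {armed, low_batt}, so low_batt ∧ armed → ¬low_batt is false there. This is the first violation.

2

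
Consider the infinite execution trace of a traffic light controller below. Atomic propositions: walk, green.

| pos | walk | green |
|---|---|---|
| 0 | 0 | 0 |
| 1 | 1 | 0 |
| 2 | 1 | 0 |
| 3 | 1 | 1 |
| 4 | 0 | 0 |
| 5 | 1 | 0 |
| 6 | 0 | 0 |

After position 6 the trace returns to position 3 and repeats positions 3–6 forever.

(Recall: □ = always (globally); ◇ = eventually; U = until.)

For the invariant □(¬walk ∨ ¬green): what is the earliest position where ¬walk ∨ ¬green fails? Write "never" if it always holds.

3

Check ¬walk ∨ ¬green at each position in order: 0 ✓, 1 ✓, 2 ✓.
At position 3 the labels are {green, walk}, so ¬walk ∨ ¬green is false there. This is the first violation.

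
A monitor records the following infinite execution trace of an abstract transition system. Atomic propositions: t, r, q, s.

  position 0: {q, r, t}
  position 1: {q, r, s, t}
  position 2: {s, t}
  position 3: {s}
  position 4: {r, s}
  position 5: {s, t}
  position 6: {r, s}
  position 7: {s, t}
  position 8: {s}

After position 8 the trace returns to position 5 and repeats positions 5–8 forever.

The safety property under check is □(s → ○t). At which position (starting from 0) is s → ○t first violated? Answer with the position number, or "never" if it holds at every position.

Check s → ○t at each position in order: 0 ✓, 1 ✓.
At position 2 the labels are {s, t} and the next position 3 has {s}, so s → ○t is false there. This is the first violation.

2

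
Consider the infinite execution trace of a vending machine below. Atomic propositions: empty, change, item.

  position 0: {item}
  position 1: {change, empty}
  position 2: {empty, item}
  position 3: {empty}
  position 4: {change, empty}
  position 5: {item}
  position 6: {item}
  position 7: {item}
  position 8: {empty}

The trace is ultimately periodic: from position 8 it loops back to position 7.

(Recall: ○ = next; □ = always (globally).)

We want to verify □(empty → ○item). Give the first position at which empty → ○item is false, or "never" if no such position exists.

Check empty → ○item at each position in order: 0 ✓, 1 ✓.
At position 2 the labels are {empty, item} and the next position 3 has {empty}, so empty → ○item is false there. This is the first violation.

2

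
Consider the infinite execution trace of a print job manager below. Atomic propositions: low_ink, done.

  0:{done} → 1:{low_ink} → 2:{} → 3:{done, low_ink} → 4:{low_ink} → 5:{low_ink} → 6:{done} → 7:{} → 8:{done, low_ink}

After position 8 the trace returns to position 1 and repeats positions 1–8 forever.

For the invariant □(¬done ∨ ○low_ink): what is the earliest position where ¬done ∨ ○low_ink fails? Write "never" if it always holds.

6

Check ¬done ∨ ○low_ink at each position in order: 0 ✓, 1 ✓, 2 ✓, 3 ✓, 4 ✓, 5 ✓.
At position 6 the labels are {done} and the next position 7 has {}, so ¬done ∨ ○low_ink is false there. This is the first violation.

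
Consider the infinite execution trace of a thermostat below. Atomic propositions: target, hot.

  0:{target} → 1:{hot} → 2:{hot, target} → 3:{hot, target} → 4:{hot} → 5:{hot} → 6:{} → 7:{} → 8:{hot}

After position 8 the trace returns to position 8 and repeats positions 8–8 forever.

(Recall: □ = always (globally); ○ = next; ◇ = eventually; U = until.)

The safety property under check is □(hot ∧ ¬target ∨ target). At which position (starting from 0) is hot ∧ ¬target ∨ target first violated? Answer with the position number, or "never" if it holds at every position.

6

Check hot ∧ ¬target ∨ target at each position in order: 0 ✓, 1 ✓, 2 ✓, 3 ✓, 4 ✓, 5 ✓.
At position 6 the labels are {}, so hot ∧ ¬target ∨ target is false there. This is the first violation.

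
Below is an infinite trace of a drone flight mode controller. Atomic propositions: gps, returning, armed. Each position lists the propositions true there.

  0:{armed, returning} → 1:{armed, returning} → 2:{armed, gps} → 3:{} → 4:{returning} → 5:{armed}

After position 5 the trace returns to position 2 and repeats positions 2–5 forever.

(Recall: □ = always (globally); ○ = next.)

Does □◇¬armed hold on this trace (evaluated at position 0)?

◇¬armed holds at every position 0..5, and those are all positions ever visited, so □◇¬armed holds.

Holds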